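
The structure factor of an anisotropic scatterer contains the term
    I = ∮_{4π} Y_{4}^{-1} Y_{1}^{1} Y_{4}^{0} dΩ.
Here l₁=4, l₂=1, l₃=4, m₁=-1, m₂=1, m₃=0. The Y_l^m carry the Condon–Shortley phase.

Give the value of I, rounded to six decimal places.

0.000000

l₁+l₂+l₃=9 is odd: 3j(l;000)=0 ⇒ I=0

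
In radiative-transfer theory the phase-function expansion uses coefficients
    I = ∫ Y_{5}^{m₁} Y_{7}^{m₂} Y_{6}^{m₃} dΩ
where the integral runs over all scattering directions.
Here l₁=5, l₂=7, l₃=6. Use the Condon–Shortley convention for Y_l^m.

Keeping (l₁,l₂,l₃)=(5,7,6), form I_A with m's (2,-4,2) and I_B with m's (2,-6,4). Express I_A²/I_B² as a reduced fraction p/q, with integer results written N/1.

2187/65

Shared (l₁,l₂,l₃)=(5,7,6): N and (l;000)² cancel in I_A²/I_B².
A: Δ = 6!·4!·8!/19! = 1/174594420; Racah Σ t=0..3: t=0:+1/3110400 t=1:−1/691200 t=2:+1/1451520 t=3:−1/34836480 = -1/2150400; ⇒ 3j(5 7 6; 2 -4 2)² = 729/83980, sgn -1
B: Δ = 6!·4!·8!/19! = 1/174594420; Racah Σ t=0..1: t=0:+1/21772800 t=1:−1/19353600 = -1/174182400; ⇒ 3j(5 7 6; 2 -6 4)² = 1/3876, sgn -1
I_A²/I_B² = (729/83980)/(1/3876) = 2187/65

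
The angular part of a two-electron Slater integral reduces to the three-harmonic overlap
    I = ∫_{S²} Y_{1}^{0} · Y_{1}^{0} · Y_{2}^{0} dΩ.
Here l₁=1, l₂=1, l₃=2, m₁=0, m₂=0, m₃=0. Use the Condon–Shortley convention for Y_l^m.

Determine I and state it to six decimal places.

m-sum 0 ✓  L=4 even ✓  0≤2≤2 ✓
Π(2lᵢ+1) = 3×3×5 = 45
triangle coeff Δ(1,1,2) = 1/30
Σ_t [0,0]: t=0:+1/1 = 1/1
(3j)²=2/15 [(1 1 2; 0 0 0)], sign=+1
(m-triple is (0,0,0) — same symbol as above.)
⇒ 4πI² = 4/5
I = (+1)√(4/5/(4π)) = 0.25231325

0.252313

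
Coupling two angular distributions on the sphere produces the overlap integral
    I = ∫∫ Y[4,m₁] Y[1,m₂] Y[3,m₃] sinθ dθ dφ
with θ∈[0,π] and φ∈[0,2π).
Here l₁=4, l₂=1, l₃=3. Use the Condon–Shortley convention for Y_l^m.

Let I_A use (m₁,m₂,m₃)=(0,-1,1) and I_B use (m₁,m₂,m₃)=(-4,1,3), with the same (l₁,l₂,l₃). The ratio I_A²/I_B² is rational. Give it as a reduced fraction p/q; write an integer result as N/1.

Shared (l₁,l₂,l₃)=(4,1,3): N and (l;000)² cancel in I_A²/I_B².
A: Δ = 2!·6!·0!/9! = 1/252; Racah Σ t=0..0: t=0:+1/96 = 1/96; ⇒ 3j(4 1 3; 0 -1 1)² = 1/42, sgn +1
B: Δ = 2!·6!·0!/9! = 1/252; Racah Σ t=2..2: t=2:+1/1440 = 1/1440; ⇒ 3j(4 1 3; -4 1 3)² = 1/9, sgn +1
I_A²/I_B² = (1/42)/(1/9) = 3/14

3/14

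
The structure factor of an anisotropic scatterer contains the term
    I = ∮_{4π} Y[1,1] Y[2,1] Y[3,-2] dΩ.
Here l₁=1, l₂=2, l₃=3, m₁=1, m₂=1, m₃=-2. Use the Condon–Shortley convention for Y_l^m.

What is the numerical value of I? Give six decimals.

0.261169

m-sum 0 ✓  L=6 even ✓  1≤3≤3 ✓
Π(2lᵢ+1) = 3×5×7 = 105
triangle coeff Δ(1,2,3) = 1/105
Σ_t [0,0]: t=0:+1/4 = 1/4
(3j)²=3/35 [(1 2 3; 0 0 0)], sign=-1
Σ_t [0,0]: t=0:+1/12 = 1/12
(3j)²=2/21 [(1 2 3; 1 1 -2)], sign=-1
⇒ 4πI² = 6/7
I = (+1)√(6/7/(4π)) = 0.26116903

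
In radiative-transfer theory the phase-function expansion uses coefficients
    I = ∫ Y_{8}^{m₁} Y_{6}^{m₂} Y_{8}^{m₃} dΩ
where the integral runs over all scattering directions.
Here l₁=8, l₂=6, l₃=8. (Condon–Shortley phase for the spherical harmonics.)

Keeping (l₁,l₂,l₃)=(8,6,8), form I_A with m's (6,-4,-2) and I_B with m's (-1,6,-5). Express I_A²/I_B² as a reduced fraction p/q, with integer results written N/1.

55/72

Shared (l₁,l₂,l₃)=(8,6,8): N and (l;000)² cancel in I_A²/I_B².
A: Δ = 6!·10!·6!/23! = 1/13742520792; Racah Σ t=0..2: t=0:+1/2786918400 t=1:−1/5225472000 t=2:+1/125411328000 = 11/62705664000; ⇒ 3j(8 6 8; 6 -4 -2)² = 55/7429, sgn +1
B: Δ = 6!·10!·6!/23! = 1/13742520792; Racah Σ t=6..6: t=6:+1/15676416000 = 1/15676416000; ⇒ 3j(8 6 8; -1 6 -5)² = 72/7429, sgn -1
I_A²/I_B² = (55/7429)/(72/7429) = 55/72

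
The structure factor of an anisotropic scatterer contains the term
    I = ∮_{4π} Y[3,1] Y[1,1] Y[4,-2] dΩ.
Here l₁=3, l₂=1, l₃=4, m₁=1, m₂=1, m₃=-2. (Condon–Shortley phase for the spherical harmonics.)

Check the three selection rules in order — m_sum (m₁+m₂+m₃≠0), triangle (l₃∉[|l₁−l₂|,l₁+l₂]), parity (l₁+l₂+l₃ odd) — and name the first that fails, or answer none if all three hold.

none

Σmᵢ = 0  ✓
l₃∈[|l₁−l₂|,l₁+l₂]=[2,4], have l₃=4  ✓
Σlᵢ = 8 ⇒ even  ✓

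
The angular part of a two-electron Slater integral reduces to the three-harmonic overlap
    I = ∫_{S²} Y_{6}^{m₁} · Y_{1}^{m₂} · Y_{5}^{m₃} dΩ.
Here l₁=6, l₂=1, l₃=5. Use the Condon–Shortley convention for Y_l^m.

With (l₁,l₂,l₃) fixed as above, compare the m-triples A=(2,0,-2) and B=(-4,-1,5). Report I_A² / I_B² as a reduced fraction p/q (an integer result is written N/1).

32/1

Same 6,1,5: normalisation and zero-m 3j drop out of the ratio.
A: Δ: 2! 10! 0! / 13! → 1/858; sum: t=1:−1/30240 = -1/30240; 3j²(6 1 5; 2 0 -2) = Δ·Π!·Σ² = 16/429  (sign +1)
B: Δ: 2! 10! 0! / 13! → 1/858; sum: t=0:+1/7257600 = 1/7257600; 3j²(6 1 5; -4 -1 5) = Δ·Π!·Σ² = 1/858  (sign +1)
I_A²/I_B² = (16/429)/(1/858) = 32/1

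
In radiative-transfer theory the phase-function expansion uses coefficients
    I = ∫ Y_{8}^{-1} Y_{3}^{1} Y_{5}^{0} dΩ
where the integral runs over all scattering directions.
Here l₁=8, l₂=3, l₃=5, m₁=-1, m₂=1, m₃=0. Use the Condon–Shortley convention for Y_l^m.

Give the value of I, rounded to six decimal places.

Rules hold: Σm=0, L=16 even, 5≤5≤11.
N = 17·7·11 = 1309
Δ = 6!·10!·0!/17! = 1/136136
Racah Σ t=3..3: t=3:−1/518400 = -1/518400
⇒ 3j(8 3 5; 0 0 0)² = 56/2431, sgn +1
Racah Σ t=4..4: t=4:+1/691200 = 1/691200
⇒ 3j(8 3 5; -1 1 0)² = 189/9724, sgn -1
4πI² = N·(3j₀)²·(3jₘ)² = 18522/31603
I = -1·√(0.586084/4π) = -0.21596076

-0.215961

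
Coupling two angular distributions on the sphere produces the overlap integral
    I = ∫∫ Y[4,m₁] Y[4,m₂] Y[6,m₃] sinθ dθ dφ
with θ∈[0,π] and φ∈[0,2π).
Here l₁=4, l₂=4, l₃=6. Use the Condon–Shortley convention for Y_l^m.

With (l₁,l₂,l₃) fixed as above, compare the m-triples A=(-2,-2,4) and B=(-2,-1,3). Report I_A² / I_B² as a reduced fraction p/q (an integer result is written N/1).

12/5

l's match ⇒ only the (l;m) 3-j factors differ between A and B.
A: triangle coeff Δ(4,4,6) = 1/1261260; Σ_t [0,2]: t=0:+1/69120 t=1:−1/14400 t=2:+1/69120 = -7/172800; (3j)²=14/715 [(4 4 6; -2 -2 4)], sign=-1
B: triangle coeff Δ(4,4,6) = 1/1261260; Σ_t [0,2]: t=0:+1/51840 t=1:−1/5760 t=2:+1/11520 = -7/103680; (3j)²=7/858 [(4 4 6; -2 -1 3)], sign=+1
I_A²/I_B² = (14/715)/(7/858) = 12/5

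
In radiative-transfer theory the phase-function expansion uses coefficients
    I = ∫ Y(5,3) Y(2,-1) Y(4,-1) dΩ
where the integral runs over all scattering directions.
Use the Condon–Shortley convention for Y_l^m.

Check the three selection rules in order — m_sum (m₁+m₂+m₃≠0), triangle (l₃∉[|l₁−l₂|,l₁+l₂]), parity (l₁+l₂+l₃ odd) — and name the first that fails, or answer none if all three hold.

m_sum

azimuthal sum: 3 − 1 − 1 = 1  ✗
3 ≤ 4 ≤ 7 (triangle on l)
L = 5 + 2 + 4 = 11 (odd)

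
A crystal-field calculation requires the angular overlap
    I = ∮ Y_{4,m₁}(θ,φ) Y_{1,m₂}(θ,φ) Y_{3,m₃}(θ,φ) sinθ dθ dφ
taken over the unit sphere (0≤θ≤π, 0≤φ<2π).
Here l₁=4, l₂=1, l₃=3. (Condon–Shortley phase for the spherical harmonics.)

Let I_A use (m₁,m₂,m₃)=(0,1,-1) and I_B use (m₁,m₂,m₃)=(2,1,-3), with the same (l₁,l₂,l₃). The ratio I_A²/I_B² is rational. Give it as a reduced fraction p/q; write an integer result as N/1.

Same 4,1,3: normalisation and zero-m 3j drop out of the ratio.
A: Δ: 2! 6! 0! / 9! → 1/252; sum: t=2:+1/96 = 1/96; 3j²(4 1 3; 0 1 -1) = Δ·Π!·Σ² = 1/42  (sign +1)
B: Δ: 2! 6! 0! / 9! → 1/252; sum: t=2:+1/1440 = 1/1440; 3j²(4 1 3; 2 1 -3) = Δ·Π!·Σ² = 1/252  (sign +1)
I_A²/I_B² = (1/42)/(1/252) = 6/1

6/1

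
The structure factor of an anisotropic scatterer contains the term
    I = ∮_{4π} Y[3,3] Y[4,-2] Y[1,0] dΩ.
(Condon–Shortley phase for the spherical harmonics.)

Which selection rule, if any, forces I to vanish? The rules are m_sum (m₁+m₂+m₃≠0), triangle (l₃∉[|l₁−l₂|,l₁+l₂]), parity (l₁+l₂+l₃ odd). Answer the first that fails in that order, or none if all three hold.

azimuthal sum: 3 − 2 + 0 = 1  ✗
1 ≤ 1 ≤ 7 (triangle on l)
L = 3 + 4 + 1 = 8 (even)

m_sum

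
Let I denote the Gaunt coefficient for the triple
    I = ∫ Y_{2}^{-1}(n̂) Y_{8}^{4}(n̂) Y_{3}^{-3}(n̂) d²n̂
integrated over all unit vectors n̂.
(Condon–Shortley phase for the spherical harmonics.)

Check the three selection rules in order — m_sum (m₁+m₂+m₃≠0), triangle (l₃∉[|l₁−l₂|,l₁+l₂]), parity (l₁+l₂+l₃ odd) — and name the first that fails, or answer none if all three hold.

azimuthal sum: -1 + 4 − 3 = 0  ✓
6 ≤ 3 ≤ 10 (triangle on l)  ✗
L = 2 + 8 + 3 = 13 (odd)

triangle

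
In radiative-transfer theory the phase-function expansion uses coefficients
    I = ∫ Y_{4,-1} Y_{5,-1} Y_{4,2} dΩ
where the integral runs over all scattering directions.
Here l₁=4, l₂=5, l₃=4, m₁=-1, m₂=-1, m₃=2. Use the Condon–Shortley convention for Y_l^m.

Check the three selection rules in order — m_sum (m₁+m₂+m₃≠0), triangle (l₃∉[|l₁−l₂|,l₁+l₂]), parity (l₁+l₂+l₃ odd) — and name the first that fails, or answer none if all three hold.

azimuthal sum: -1 − 1 + 2 = 0  ✓
1 ≤ 4 ≤ 9 (triangle on l)  ✓
L = 4 + 5 + 4 = 13 (odd)  ✗

parity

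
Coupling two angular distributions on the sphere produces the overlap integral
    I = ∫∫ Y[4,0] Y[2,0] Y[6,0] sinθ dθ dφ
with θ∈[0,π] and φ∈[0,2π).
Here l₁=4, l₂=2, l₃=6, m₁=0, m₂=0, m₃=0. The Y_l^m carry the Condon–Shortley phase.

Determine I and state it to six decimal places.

m-sum 0 ✓  L=12 even ✓  2≤6≤6 ✓
Π(2lᵢ+1) = 9×5×13 = 585
triangle coeff Δ(4,2,6) = 1/6435
Σ_t [0,0]: t=0:+1/2304 = 1/2304
(3j)²=5/143 [(4 2 6; 0 0 0)], sign=+1
(m-triple is (0,0,0) — same symbol as above.)
⇒ 4πI² = 1125/1573
I = (+1)√(1125/1573/(4π)) = 0.23856513

0.238565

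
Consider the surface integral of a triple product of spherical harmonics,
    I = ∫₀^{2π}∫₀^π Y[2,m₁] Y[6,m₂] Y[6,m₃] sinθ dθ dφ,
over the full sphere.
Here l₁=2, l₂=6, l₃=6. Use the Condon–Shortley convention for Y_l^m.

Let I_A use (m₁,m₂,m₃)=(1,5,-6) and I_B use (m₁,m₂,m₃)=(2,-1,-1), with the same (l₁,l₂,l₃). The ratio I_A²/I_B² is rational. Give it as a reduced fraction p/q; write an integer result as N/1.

121/147

l's match ⇒ only the (l;m) 3-j factors differ between A and B.
A: triangle coeff Δ(2,6,6) = 1/90090; Σ_t [1,1]: t=1:−1/7257600 = -1/7257600; (3j)²=11/455 [(2 6 6; 1 5 -6)], sign=-1
B: triangle coeff Δ(2,6,6) = 1/90090; Σ_t [0,0]: t=0:+1/57600 = 1/57600; (3j)²=21/715 [(2 6 6; 2 -1 -1)], sign=-1
I_A²/I_B² = (11/455)/(21/715) = 121/147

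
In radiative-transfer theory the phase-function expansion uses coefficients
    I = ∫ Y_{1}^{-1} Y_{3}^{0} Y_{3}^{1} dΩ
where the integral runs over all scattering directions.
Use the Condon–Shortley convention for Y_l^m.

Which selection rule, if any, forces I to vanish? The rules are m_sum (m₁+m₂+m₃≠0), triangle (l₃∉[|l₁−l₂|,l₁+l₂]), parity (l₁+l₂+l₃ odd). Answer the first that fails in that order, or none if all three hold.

Σmᵢ = 0  ✓
l₃∈[|l₁−l₂|,l₁+l₂]=[2,4], have l₃=3  ✓
Σlᵢ = 7 ⇒ odd  ✗

parity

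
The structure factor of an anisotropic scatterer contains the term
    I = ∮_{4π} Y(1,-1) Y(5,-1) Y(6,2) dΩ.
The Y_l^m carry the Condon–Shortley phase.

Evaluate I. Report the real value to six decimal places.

Rules hold: Σm=0, L=12 even, 4≤6≤6.
N = 3·11·13 = 429
Δ = 0!·2!·10!/13! = 1/858
Racah Σ t=0..0: t=0:+1/14400 = 1/14400
⇒ 3j(1 5 6; 0 0 0)² = 6/143, sgn +1
Racah Σ t=0..0: t=0:+1/34560 = 1/34560
⇒ 3j(1 5 6; -1 -1 2)² = 14/429, sgn +1
4πI² = N·(3j₀)²·(3jₘ)² = 84/143
I = +1·√(0.587413/4π) = 0.21620548

0.216205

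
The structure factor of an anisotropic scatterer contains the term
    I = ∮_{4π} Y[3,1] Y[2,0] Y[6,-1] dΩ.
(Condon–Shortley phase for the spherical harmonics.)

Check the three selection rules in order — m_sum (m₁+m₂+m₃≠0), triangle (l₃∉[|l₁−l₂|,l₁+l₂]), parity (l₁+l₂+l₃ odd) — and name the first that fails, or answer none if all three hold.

m₁+m₂+m₃ = 1 + 0 − 1 = 0  ✓
triangle: |3−2|=1 ≤ l₃=6 ≤ 3+2=5  ✗
parity: l₁+l₂+l₃ = 11 is odd

triangle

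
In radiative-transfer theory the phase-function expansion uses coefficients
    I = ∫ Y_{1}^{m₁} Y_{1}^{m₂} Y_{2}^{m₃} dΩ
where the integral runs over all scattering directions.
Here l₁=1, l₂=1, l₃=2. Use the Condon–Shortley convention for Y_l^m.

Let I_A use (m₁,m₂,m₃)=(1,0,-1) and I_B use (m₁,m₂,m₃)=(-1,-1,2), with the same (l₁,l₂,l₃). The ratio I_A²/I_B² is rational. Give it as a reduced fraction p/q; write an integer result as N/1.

l's match ⇒ only the (l;m) 3-j factors differ between A and B.
A: triangle coeff Δ(1,1,2) = 1/30; Σ_t [0,0]: t=0:+1/2 = 1/2; (3j)²=1/10 [(1 1 2; 1 0 -1)], sign=-1
B: triangle coeff Δ(1,1,2) = 1/30; Σ_t [0,0]: t=0:+1/4 = 1/4; (3j)²=1/5 [(1 1 2; -1 -1 2)], sign=+1
I_A²/I_B² = (1/10)/(1/5) = 1/2

1/2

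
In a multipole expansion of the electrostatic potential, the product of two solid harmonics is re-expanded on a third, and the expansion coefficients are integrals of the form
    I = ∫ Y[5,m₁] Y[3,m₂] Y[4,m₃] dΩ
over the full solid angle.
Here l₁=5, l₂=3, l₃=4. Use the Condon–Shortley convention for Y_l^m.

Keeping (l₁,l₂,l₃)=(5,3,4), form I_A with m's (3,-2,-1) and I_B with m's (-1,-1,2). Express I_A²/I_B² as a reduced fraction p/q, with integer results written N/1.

Shared (l₁,l₂,l₃)=(5,3,4): N and (l;000)² cancel in I_A²/I_B².
A: Δ = 4!·6!·2!/13! = 1/180180; Racah Σ t=0..1: t=0:+1/1152 t=1:−1/1440 = 1/5760; ⇒ 3j(5 3 4; 3 -2 -1)² = 1/858, sgn -1
B: Δ = 4!·6!·2!/13! = 1/180180; Racah Σ t=0..2: t=0:+1/34560 t=1:−1/720 t=2:+1/384 = 43/34560; ⇒ 3j(5 3 4; -1 -1 2)² = 1849/180180, sgn +1
I_A²/I_B² = (1/858)/(1849/180180) = 210/1849

210/1849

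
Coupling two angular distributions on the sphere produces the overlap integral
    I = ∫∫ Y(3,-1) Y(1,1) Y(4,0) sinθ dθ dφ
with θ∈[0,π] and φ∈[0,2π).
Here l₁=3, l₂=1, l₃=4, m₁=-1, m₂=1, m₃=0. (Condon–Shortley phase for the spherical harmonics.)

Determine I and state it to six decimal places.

m-sum 0 ✓  L=8 even ✓  2≤4≤4 ✓
Π(2lᵢ+1) = 7×3×9 = 189
triangle coeff Δ(3,1,4) = 1/252
Σ_t [0,0]: t=0:+1/36 = 1/36
(3j)²=4/63 [(3 1 4; 0 0 0)], sign=+1
Σ_t [0,0]: t=0:+1/96 = 1/96
(3j)²=1/42 [(3 1 4; -1 1 0)], sign=+1
⇒ 4πI² = 2/7
I = (+1)√(2/7/(4π)) = 0.15078601

0.150786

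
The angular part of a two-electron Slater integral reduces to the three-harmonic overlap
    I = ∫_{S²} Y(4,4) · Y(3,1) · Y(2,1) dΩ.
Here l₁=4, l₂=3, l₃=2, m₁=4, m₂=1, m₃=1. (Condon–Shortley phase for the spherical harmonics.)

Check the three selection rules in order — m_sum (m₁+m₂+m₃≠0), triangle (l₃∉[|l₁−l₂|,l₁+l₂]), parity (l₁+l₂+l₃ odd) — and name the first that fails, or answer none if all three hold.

m_sum

Σmᵢ = 6  ✗
l₃∈[|l₁−l₂|,l₁+l₂]=[1,7], have l₃=2
Σlᵢ = 9 ⇒ odd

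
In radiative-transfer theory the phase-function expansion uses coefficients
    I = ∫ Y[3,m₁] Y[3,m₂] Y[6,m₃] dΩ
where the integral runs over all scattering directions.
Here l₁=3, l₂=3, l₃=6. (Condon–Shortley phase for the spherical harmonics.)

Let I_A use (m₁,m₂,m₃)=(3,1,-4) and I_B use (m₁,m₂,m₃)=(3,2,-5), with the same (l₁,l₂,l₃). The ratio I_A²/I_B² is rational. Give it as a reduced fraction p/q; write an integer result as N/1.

5/11

Same 3,3,6: normalisation and zero-m 3j drop out of the ratio.
A: Δ: 0! 6! 6! / 13! → 1/12012; sum: t=0:+1/34560 = 1/34560; 3j²(3 3 6; 3 1 -4) = Δ·Π!·Σ² = 5/286  (sign +1)
B: Δ: 0! 6! 6! / 13! → 1/12012; sum: t=0:+1/86400 = 1/86400; 3j²(3 3 6; 3 2 -5) = Δ·Π!·Σ² = 1/26  (sign -1)
I_A²/I_B² = (5/286)/(1/26) = 5/11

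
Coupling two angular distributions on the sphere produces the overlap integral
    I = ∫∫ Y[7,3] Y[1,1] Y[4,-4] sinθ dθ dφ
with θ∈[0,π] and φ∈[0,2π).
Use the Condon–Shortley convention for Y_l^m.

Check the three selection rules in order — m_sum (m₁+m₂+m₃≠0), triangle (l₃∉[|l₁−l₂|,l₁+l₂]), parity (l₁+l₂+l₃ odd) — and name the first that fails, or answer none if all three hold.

Σmᵢ = 0  ✓
l₃∈[|l₁−l₂|,l₁+l₂]=[6,8], have l₃=4  ✗
Σlᵢ = 12 ⇒ even

triangle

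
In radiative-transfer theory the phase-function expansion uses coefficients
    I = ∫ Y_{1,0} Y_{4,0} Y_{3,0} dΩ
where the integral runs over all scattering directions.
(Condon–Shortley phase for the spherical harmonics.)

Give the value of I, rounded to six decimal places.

0.246233

m-sum 0 ✓  L=8 even ✓  3≤3≤5 ✓
Π(2lᵢ+1) = 3×9×7 = 189
triangle coeff Δ(1,4,3) = 1/252
Σ_t [1,1]: t=1:−1/36 = -1/36
(3j)²=4/63 [(1 4 3; 0 0 0)], sign=+1
(m-triple is (0,0,0) — same symbol as above.)
⇒ 4πI² = 16/21
I = (+1)√(16/21/(4π)) = 0.24623252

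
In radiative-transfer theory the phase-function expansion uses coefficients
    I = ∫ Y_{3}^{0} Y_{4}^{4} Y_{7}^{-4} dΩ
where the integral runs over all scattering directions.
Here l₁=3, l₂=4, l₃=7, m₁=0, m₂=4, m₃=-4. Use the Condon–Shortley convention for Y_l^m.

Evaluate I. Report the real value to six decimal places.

Rules hold: Σm=0, L=14 even, 1≤7≤7.
N = 7·9·15 = 945
Δ = 0!·6!·8!/15! = 1/45045
Racah Σ t=0..0: t=0:+1/20736 = 1/20736
⇒ 3j(3 4 7; 0 0 0)² = 35/1287, sgn -1
Racah Σ t=0..0: t=0:+1/1451520 = 1/1451520
⇒ 3j(3 4 7; 0 4 -4)² = 1/273, sgn -1
4πI² = N·(3j₀)²·(3jₘ)² = 175/1859
I = +1·√(0.0941366/4π) = 0.08655146

0.086551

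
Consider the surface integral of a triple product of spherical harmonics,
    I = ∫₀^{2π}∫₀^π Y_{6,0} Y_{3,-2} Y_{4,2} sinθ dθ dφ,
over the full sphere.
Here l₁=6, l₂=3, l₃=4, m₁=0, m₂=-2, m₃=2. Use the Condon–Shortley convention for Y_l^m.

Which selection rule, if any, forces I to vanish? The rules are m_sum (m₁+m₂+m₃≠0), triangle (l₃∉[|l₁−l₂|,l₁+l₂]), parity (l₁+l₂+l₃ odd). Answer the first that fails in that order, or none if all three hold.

parity

m₁+m₂+m₃ = 0 − 2 + 2 = 0  ✓
triangle: |6−3|=3 ≤ l₃=4 ≤ 6+3=9  ✓
parity: l₁+l₂+l₃ = 13 is odd  ✗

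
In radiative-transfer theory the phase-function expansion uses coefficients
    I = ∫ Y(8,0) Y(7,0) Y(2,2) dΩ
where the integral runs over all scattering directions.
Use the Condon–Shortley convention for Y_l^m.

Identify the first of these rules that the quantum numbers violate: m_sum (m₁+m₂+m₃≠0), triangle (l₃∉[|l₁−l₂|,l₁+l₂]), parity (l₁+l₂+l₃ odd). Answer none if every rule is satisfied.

m_sum

m₁+m₂+m₃ = 0 + 0 + 2 = 2  ✗
triangle: |8−7|=1 ≤ l₃=2 ≤ 8+7=15
parity: l₁+l₂+l₃ = 17 is odd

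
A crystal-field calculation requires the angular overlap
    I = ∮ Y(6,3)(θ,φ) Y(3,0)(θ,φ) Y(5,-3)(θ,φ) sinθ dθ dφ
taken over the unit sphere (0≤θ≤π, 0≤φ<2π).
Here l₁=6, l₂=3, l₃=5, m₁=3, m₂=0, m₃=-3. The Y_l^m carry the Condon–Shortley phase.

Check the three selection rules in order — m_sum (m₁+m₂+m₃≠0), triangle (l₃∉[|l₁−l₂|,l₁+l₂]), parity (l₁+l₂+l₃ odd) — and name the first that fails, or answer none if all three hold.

azimuthal sum: 3 + 0 − 3 = 0  ✓
3 ≤ 5 ≤ 9 (triangle on l)  ✓
L = 6 + 3 + 5 = 14 (even)  ✓

none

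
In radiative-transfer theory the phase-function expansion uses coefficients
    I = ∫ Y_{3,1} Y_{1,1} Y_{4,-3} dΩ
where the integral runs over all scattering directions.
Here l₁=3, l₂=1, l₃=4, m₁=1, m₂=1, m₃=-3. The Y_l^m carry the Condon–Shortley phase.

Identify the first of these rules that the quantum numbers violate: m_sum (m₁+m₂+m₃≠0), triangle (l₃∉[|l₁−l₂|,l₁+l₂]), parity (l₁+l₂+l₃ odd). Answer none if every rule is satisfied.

m_sum

m₁+m₂+m₃ = 1 + 1 − 3 = -1  ✗
triangle: |3−1|=2 ≤ l₃=4 ≤ 3+1=4
parity: l₁+l₂+l₃ = 8 is even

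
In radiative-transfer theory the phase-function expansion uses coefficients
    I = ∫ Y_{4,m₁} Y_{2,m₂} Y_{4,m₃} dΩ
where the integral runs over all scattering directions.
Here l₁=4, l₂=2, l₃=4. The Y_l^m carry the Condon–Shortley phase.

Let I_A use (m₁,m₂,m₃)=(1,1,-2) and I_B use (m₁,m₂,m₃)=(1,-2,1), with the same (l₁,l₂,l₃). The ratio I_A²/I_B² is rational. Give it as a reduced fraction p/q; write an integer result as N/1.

81/200

Same 4,2,4: normalisation and zero-m 3j drop out of the ratio.
A: Δ: 2! 6! 2! / 11! → 1/13860; sum: t=1:−1/96 t=2:+1/240 = -1/160; 3j²(4 2 4; 1 1 -2) = Δ·Π!·Σ² = 27/1540  (sign -1)
B: Δ: 2! 6! 2! / 11! → 1/13860; sum: t=0:+1/144 = 1/144; 3j²(4 2 4; 1 -2 1) = Δ·Π!·Σ² = 10/231  (sign -1)
I_A²/I_B² = (27/1540)/(10/231) = 81/200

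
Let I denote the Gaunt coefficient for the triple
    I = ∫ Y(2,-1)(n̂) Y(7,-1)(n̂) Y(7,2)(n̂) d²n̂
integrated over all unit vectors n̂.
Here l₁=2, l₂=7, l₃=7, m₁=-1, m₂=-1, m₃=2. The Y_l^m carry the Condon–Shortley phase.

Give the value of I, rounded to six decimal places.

0.077064

m-sum 0 ✓  L=16 even ✓  5≤7≤9 ✓
Π(2lᵢ+1) = 5×15×15 = 1125
triangle coeff Δ(2,7,7) = 1/185640
Σ_t [0,2]: t=0:+1/2419200 t=1:−1/518400 t=2:+1/2419200 = -1/907200
(3j)²=56/3315 [(2 7 7; 0 0 0)], sign=+1
Σ_t [1,2]: t=1:−1/1209600 t=2:+1/1935360 = -1/3225600
(3j)²=243/61880 [(2 7 7; -1 -1 2)], sign=+1
⇒ 4πI² = 3645/48841
I = (+1)√(3645/48841/(4π)) = 0.07706400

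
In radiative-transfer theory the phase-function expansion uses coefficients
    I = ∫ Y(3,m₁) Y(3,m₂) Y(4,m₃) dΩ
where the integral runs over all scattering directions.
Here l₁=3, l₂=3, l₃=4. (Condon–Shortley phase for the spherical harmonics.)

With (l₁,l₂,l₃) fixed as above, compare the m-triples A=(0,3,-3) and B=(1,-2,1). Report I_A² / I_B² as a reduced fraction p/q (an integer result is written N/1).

l's match ⇒ only the (l;m) 3-j factors differ between A and B.
A: triangle coeff Δ(3,3,4) = 1/34650; Σ_t [2,2]: t=2:+1/288 = 1/288; (3j)²=1/22 [(3 3 4; 0 3 -3)], sign=-1
B: triangle coeff Δ(3,3,4) = 1/34650; Σ_t [0,1]: t=0:+1/48 t=1:−1/144 = 1/72; (3j)²=16/693 [(3 3 4; 1 -2 1)], sign=-1
I_A²/I_B² = (1/22)/(16/693) = 63/32

63/32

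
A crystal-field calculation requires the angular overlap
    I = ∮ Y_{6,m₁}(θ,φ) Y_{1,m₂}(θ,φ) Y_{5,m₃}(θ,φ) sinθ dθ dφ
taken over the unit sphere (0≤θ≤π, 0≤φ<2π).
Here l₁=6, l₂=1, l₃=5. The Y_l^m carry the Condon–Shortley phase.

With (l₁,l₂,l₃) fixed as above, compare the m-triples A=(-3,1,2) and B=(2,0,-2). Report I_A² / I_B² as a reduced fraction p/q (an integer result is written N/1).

9/8

Same 6,1,5: normalisation and zero-m 3j drop out of the ratio.
A: Δ: 2! 10! 0! / 13! → 1/858; sum: t=2:+1/60480 = 1/60480; 3j²(6 1 5; -3 1 2) = Δ·Π!·Σ² = 6/143  (sign -1)
B: Δ: 2! 10! 0! / 13! → 1/858; sum: t=1:−1/30240 = -1/30240; 3j²(6 1 5; 2 0 -2) = Δ·Π!·Σ² = 16/429  (sign +1)
I_A²/I_B² = (6/143)/(16/429) = 9/8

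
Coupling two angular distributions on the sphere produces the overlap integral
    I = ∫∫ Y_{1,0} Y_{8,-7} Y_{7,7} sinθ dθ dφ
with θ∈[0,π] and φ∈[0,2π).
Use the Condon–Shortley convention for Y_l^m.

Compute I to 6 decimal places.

-0.118504

Rules hold: Σm=0, L=16 even, 7≤7≤9.
N = 3·17·15 = 765
Δ = 2!·0!·14!/17! = 1/2040
Racah Σ t=1..1: t=1:−1/25401600 = -1/25401600
⇒ 3j(1 8 7; 0 0 0)² = 8/255, sgn +1
Racah Σ t=1..1: t=1:−1/87178291200 = -1/87178291200
⇒ 3j(1 8 7; 0 -7 7)² = 1/136, sgn -1
4πI² = N·(3j₀)²·(3jₘ)² = 3/17
I = -1·√(0.176471/4π) = -0.11850352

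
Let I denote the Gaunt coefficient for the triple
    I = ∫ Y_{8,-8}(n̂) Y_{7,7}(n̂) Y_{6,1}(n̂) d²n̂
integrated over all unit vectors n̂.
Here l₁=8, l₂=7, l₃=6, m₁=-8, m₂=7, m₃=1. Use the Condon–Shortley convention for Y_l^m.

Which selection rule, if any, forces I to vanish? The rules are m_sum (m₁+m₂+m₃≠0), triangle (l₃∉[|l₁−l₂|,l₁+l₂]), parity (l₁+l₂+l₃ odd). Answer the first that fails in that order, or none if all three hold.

m₁+m₂+m₃ = -8 + 7 + 1 = 0  ✓
triangle: |8−7|=1 ≤ l₃=6 ≤ 8+7=15  ✓
parity: l₁+l₂+l₃ = 21 is odd  ✗

parity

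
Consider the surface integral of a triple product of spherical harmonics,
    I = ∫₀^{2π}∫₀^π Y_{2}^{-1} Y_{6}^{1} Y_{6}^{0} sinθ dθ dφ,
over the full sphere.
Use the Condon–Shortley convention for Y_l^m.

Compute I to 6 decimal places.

-0.030344

m-sum 0 ✓  L=14 even ✓  4≤6≤8 ✓
Π(2lᵢ+1) = 5×13×13 = 845
triangle coeff Δ(2,6,6) = 1/90090
Σ_t [0,2]: t=0:+1/69120 t=1:−1/14400 t=2:+1/69120 = -7/172800
(3j)²=14/715 [(2 6 6; 0 0 0)], sign=-1
Σ_t [1,2]: t=1:−1/34560 t=2:+1/28800 = 1/172800
(3j)²=1/1430 [(2 6 6; -1 1 0)], sign=+1
⇒ 4πI² = 7/605
I = (-1)√(7/605/(4π)) = -0.03034355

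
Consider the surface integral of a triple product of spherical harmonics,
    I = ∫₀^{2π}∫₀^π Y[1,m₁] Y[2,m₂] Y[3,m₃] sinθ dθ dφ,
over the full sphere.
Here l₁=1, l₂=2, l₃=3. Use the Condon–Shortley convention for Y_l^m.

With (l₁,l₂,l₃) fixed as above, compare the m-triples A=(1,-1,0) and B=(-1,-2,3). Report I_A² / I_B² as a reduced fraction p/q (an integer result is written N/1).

1/5

Same 1,2,3: normalisation and zero-m 3j drop out of the ratio.
A: Δ: 0! 2! 4! / 7! → 1/105; sum: t=0:+1/12 = 1/12; 3j²(1 2 3; 1 -1 0) = Δ·Π!·Σ² = 1/35  (sign -1)
B: Δ: 0! 2! 4! / 7! → 1/105; sum: t=0:+1/48 = 1/48; 3j²(1 2 3; -1 -2 3) = Δ·Π!·Σ² = 1/7  (sign +1)
I_A²/I_B² = (1/35)/(1/7) = 1/5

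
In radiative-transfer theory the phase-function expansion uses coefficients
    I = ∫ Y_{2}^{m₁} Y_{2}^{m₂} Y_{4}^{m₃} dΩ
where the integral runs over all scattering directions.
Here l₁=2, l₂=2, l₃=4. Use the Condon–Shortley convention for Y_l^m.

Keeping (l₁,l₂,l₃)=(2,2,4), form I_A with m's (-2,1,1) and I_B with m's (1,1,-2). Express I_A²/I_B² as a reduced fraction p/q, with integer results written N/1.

1/8

Shared (l₁,l₂,l₃)=(2,2,4): N and (l;000)² cancel in I_A²/I_B².
A: Δ = 0!·4!·4!/9! = 1/630; Racah Σ t=0..0: t=0:+1/144 = 1/144; ⇒ 3j(2 2 4; -2 1 1)² = 1/126, sgn -1
B: Δ = 0!·4!·4!/9! = 1/630; Racah Σ t=0..0: t=0:+1/36 = 1/36; ⇒ 3j(2 2 4; 1 1 -2)² = 4/63, sgn +1
I_A²/I_B² = (1/126)/(4/63) = 1/8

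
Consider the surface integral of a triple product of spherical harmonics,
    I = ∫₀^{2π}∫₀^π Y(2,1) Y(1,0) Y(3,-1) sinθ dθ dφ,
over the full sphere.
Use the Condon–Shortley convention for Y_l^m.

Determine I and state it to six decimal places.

Checks pass: Σm=0; 6 even; l₃=3∈[1,3].
(2·2+1)(2·1+1)(2·3+1) = 105
Δ: 0! 4! 2! / 7! → 1/105
sum: t=0:+1/4 = 1/4
3j²(2 1 3; 0 0 0) = Δ·Π!·Σ² = 3/35  (sign -1)
sum: t=0:+1/6 = 1/6
3j²(2 1 3; 1 0 -1) = Δ·Π!·Σ² = 8/105  (sign +1)
combine: 4πI² = 105·3/35·8/105 = 24/35
take √, sign -1: I = -0.23359668

-0.233597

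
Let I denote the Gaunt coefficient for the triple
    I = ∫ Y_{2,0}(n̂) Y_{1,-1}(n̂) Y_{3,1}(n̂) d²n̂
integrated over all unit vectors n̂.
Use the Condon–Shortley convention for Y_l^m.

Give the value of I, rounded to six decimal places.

m-sum 0 ✓  L=6 even ✓  1≤3≤3 ✓
Π(2lᵢ+1) = 5×3×7 = 105
triangle coeff Δ(2,1,3) = 1/105
Σ_t [0,0]: t=0:+1/4 = 1/4
(3j)²=3/35 [(2 1 3; 0 0 0)], sign=-1
Σ_t [0,0]: t=0:+1/8 = 1/8
(3j)²=2/35 [(2 1 3; 0 -1 1)], sign=+1
⇒ 4πI² = 18/35
I = (-1)√(18/35/(4π)) = -0.20230066

-0.202301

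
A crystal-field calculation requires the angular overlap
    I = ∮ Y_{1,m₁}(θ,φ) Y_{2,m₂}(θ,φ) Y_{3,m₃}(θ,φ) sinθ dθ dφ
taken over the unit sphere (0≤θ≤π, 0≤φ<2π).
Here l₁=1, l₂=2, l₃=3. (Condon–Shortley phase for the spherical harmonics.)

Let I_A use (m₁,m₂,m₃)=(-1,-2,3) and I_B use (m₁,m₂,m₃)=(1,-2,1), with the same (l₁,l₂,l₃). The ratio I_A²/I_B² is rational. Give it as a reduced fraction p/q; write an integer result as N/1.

Shared (l₁,l₂,l₃)=(1,2,3): N and (l;000)² cancel in I_A²/I_B².
A: Δ = 0!·2!·4!/7! = 1/105; Racah Σ t=0..0: t=0:+1/48 = 1/48; ⇒ 3j(1 2 3; -1 -2 3)² = 1/7, sgn +1
B: Δ = 0!·2!·4!/7! = 1/105; Racah Σ t=0..0: t=0:+1/48 = 1/48; ⇒ 3j(1 2 3; 1 -2 1)² = 1/105, sgn +1
I_A²/I_B² = (1/7)/(1/105) = 15/1

15/1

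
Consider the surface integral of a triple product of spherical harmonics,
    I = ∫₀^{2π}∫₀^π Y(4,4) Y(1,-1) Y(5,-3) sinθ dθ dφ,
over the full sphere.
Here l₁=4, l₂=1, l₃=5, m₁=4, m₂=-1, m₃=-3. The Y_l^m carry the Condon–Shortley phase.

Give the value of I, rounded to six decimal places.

Checks pass: Σm=0; 10 even; l₃=5∈[3,5].
(2·4+1)(2·1+1)(2·5+1) = 297
Δ: 0! 8! 2! / 11! → 1/495
sum: t=0:+1/576 = 1/576
3j²(4 1 5; 0 0 0) = Δ·Π!·Σ² = 5/99  (sign -1)
sum: t=0:+1/80640 = 1/80640
3j²(4 1 5; 4 -1 -3) = Δ·Π!·Σ² = 1/495  (sign +1)
combine: 4πI² = 297·5/99·1/495 = 1/33
take √, sign -1: I = -0.04910640

-0.049106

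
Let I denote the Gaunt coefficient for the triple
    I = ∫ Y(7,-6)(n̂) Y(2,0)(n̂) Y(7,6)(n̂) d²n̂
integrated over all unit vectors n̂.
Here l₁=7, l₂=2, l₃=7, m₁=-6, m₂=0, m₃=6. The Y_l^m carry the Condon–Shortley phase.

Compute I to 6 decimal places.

m-sum 0 ✓  L=16 even ✓  5≤7≤9 ✓
Π(2lᵢ+1) = 15×5×15 = 1125
triangle coeff Δ(7,2,7) = 1/185640
Σ_t [0,2]: t=0:+1/2419200 t=1:−1/518400 t=2:+1/2419200 = -1/907200
(3j)²=56/3315 [(7 2 7; 0 0 0)], sign=+1
Σ_t [1,2]: t=1:−1/479001600 t=2:+1/159667200 = 1/239500800
(3j)²=26/1785 [(7 2 7; -6 0 6)], sign=-1
⇒ 4πI² = 80/289
I = (-1)√(80/289/(4π)) = -0.14841956

-0.148420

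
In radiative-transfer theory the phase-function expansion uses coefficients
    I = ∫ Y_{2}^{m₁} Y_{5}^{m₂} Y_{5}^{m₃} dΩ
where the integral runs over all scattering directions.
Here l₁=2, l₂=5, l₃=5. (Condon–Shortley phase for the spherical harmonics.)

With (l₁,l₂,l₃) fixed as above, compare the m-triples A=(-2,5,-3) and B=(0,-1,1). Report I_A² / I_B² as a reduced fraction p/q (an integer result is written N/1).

Shared (l₁,l₂,l₃)=(2,5,5): N and (l;000)² cancel in I_A²/I_B².
A: Δ = 2!·2!·8!/13! = 1/38610; Racah Σ t=2..2: t=2:+1/161280 = 1/161280; ⇒ 3j(2 5 5; -2 5 -3)² = 1/143, sgn +1
B: Δ = 2!·2!·8!/13! = 1/38610; Racah Σ t=0..2: t=0:+1/2304 t=1:−1/720 t=2:+1/5760 = -1/1280; ⇒ 3j(2 5 5; 0 -1 1)² = 27/1430, sgn -1
I_A²/I_B² = (1/143)/(27/1430) = 10/27

10/27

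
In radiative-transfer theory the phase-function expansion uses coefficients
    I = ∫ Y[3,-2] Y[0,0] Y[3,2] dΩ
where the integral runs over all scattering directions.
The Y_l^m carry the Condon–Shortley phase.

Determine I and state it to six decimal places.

Rules hold: Σm=0, L=6 even, 3≤3≤3.
N = 7·1·7 = 49
Δ = 0!·6!·0!/7! = 1/7
Racah Σ t=0..0: t=0:+1/36 = 1/36
⇒ 3j(3 0 3; 0 0 0)² = 1/7, sgn -1
Racah Σ t=0..0: t=0:+1/120 = 1/120
⇒ 3j(3 0 3; -2 0 2)² = 1/7, sgn -1
4πI² = N·(3j₀)²·(3jₘ)² = 1/1
I = +1·√(1/4π) = 0.28209479

0.282095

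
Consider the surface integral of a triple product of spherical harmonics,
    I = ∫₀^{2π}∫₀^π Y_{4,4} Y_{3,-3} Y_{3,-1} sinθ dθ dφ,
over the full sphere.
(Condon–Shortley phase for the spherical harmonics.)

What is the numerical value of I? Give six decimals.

Checks pass: Σm=0; 10 even; l₃=3∈[1,7].
(2·4+1)(2·3+1)(2·3+1) = 441
Δ: 4! 4! 2! / 11! → 1/34650
sum: t=1:−1/72 t=2:+1/16 t=3:−1/72 = 5/144
3j²(4 3 3; 0 0 0) = Δ·Π!·Σ² = 2/77  (sign -1)
sum: t=0:+1/1152 = 1/1152
3j²(4 3 3; 4 -3 -1) = Δ·Π!·Σ² = 1/33  (sign +1)
combine: 4πI² = 441·2/77·1/33 = 42/121
take √, sign -1: I = -0.16619847

-0.166198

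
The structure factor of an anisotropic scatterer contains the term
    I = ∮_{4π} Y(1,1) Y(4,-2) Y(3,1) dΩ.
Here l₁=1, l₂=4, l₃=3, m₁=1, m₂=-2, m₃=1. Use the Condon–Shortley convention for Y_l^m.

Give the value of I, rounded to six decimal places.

0.238414

Rules hold: Σm=0, L=8 even, 3≤3≤5.
N = 3·9·7 = 189
Δ = 2!·0!·6!/9! = 1/252
Racah Σ t=1..1: t=1:−1/36 = -1/36
⇒ 3j(1 4 3; 0 0 0)² = 4/63, sgn +1
Racah Σ t=0..0: t=0:+1/96 = 1/96
⇒ 3j(1 4 3; 1 -2 1)² = 5/84, sgn +1
4πI² = N·(3j₀)²·(3jₘ)² = 5/7
I = +1·√(0.714286/4π) = 0.23841361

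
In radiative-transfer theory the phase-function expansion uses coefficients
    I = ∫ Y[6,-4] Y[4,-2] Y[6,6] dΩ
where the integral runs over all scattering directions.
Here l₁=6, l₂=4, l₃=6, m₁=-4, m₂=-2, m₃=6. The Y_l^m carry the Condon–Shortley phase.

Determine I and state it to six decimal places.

0.174397

m-sum 0 ✓  L=16 even ✓  2≤6≤10 ✓
Π(2lᵢ+1) = 13×9×13 = 1521
triangle coeff Δ(6,4,6) = 1/15315300
Σ_t [0,4]: t=0:+1/829440 t=1:−1/25920 t=2:+1/9216 t=3:−1/25920 t=4:+1/829440 = 7/207360
(3j)²=28/2431 [(6 4 6; 0 0 0)], sign=+1
Σ_t [2,2]: t=2:+1/3870720 = 1/3870720
(3j)²=135/6188 [(6 4 6; -4 -2 6)], sign=+1
⇒ 4πI² = 1215/3179
I = (+1)√(1215/3179/(4π)) = 0.17439657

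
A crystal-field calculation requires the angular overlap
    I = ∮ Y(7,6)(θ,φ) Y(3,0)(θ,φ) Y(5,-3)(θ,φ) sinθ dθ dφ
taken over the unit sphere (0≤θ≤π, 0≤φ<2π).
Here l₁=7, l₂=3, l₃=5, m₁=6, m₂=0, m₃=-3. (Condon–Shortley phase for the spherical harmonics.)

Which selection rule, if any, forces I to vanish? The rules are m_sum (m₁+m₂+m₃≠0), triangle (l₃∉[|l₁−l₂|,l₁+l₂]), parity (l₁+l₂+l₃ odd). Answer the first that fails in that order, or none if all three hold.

m₁+m₂+m₃ = 6 + 0 − 3 = 3  ✗
triangle: |7−3|=4 ≤ l₃=5 ≤ 7+3=10
parity: l₁+l₂+l₃ = 15 is odd

m_sum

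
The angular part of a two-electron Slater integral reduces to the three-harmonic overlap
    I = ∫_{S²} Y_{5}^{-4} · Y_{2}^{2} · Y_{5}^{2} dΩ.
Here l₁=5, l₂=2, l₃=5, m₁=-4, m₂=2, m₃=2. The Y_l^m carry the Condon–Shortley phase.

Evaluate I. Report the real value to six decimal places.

-0.137240

Checks pass: Σm=0; 12 even; l₃=5∈[3,7].
(2·5+1)(2·2+1)(2·5+1) = 605
Δ: 2! 8! 2! / 13! → 1/38610
sum: t=0:+1/2880 t=1:−1/576 t=2:+1/2880 = -1/960
3j²(5 2 5; 0 0 0) = Δ·Π!·Σ² = 10/429  (sign +1)
sum: t=2:+1/20160 = 1/20160
3j²(5 2 5; -4 2 2) = Δ·Π!·Σ² = 12/715  (sign -1)
combine: 4πI² = 605·10/429·12/715 = 40/169
take √, sign -1: I = -0.13724032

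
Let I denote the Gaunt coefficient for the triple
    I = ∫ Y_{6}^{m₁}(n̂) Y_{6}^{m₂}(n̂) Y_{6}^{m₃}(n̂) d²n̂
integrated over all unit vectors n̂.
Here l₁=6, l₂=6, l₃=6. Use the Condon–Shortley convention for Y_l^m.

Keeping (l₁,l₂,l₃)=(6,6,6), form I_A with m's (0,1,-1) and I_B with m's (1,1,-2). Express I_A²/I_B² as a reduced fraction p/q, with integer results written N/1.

5/21

Shared (l₁,l₂,l₃)=(6,6,6): N and (l;000)² cancel in I_A²/I_B².
A: Δ = 6!·6!·6!/19! = 1/325909584; Racah Σ t=1..6: t=1:−1/10368000 t=2:+1/276480 t=3:−1/62208 t=4:+1/82944 t=5:−1/691200 t=6:+1/62208000 = -1/518400; ⇒ 3j(6 6 6; 0 1 -1)² = 100/46189, sgn +1
B: Δ = 6!·6!·6!/19! = 1/325909584; Racah Σ t=1..5: t=1:−1/4147200 t=2:+1/207360 t=3:−1/82944 t=4:+1/207360 t=5:−1/4147200 = -1/345600; ⇒ 3j(6 6 6; 1 1 -2)² = 420/46189, sgn -1
I_A²/I_B² = (100/46189)/(420/46189) = 5/21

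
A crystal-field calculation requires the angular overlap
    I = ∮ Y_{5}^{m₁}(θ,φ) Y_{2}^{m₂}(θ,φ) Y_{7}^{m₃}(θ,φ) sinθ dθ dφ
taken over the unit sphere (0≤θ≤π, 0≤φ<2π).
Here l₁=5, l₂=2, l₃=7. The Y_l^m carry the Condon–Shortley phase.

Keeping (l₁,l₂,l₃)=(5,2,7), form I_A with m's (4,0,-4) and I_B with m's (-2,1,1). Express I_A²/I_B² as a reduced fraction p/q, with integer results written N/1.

Same 5,2,7: normalisation and zero-m 3j drop out of the ratio.
A: Δ: 0! 10! 4! / 15! → 1/15015; sum: t=0:+1/1451520 = 1/1451520; 3j²(5 2 7; 4 0 -4) = Δ·Π!·Σ² = 1/91  (sign -1)
B: Δ: 0! 10! 4! / 15! → 1/15015; sum: t=0:+1/181440 = 1/181440; 3j²(5 2 7; -2 1 1) = Δ·Π!·Σ² = 32/3003  (sign +1)
I_A²/I_B² = (1/91)/(32/3003) = 33/32

33/32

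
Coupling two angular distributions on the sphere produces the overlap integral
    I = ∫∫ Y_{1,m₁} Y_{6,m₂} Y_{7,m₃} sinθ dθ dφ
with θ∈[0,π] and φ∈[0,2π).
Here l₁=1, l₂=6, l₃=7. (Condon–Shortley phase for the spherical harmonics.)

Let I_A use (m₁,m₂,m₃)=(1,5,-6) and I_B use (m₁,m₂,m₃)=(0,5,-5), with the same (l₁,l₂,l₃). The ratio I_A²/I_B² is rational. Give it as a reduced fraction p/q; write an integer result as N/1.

l's match ⇒ only the (l;m) 3-j factors differ between A and B.
A: triangle coeff Δ(1,6,7) = 1/1365; Σ_t [0,0]: t=0:+1/79833600 = 1/79833600; (3j)²=2/35 [(1 6 7; 1 5 -6)], sign=-1
B: triangle coeff Δ(1,6,7) = 1/1365; Σ_t [0,0]: t=0:+1/39916800 = 1/39916800; (3j)²=8/455 [(1 6 7; 0 5 -5)], sign=+1
I_A²/I_B² = (2/35)/(8/455) = 13/4

13/4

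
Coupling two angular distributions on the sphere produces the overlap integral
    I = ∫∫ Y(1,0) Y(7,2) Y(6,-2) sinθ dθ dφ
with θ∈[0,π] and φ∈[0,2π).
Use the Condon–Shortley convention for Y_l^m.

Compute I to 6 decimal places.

0.234717

m-sum 0 ✓  L=14 even ✓  6≤6≤8 ✓
Π(2lᵢ+1) = 3×15×13 = 585
triangle coeff Δ(1,7,6) = 1/1365
Σ_t [1,1]: t=1:−1/518400 = -1/518400
(3j)²=7/195 [(1 7 6; 0 0 0)], sign=-1
Σ_t [1,1]: t=1:−1/967680 = -1/967680
(3j)²=3/91 [(1 7 6; 0 2 -2)], sign=-1
⇒ 4πI² = 9/13
I = (+1)√(9/13/(4π)) = 0.23471705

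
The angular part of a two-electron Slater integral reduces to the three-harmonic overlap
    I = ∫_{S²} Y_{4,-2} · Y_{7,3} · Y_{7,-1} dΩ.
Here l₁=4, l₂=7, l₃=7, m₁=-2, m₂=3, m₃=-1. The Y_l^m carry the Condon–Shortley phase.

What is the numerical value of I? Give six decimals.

0.058708

Checks pass: Σm=0; 18 even; l₃=7∈[3,11].
(2·4+1)(2·7+1)(2·7+1) = 2025
Δ: 4! 4! 10! / 19! → 1/58198140
sum: t=0:+1/17418240 t=1:−1/622080 t=2:+1/230400 t=3:−1/622080 t=4:+1/17418240 = 1/806400
3j²(4 7 7; 0 0 0) = Δ·Π!·Σ² = 2268/230945  (sign -1)
sum: t=2:+1/7741440 t=3:−1/1088640 t=4:+1/1658880 = -13/69672960
3j²(4 7 7; -2 3 -1) = Δ·Π!·Σ² = 325/149226  (sign -1)
combine: 4πI² = 2025·2268/230945·325/149226 = 546750/12623809
take √, sign +1: I = 0.05870759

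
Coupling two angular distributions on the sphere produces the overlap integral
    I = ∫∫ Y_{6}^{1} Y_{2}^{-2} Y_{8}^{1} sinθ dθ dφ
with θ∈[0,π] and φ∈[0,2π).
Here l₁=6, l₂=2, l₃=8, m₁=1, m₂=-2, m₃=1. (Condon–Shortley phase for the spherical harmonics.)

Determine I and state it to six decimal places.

-0.095258

Checks pass: Σm=0; 16 even; l₃=8∈[4,8].
(2·6+1)(2·2+1)(2·8+1) = 1105
Δ: 0! 12! 4! / 17! → 1/30940
sum: t=0:+1/2073600 = 1/2073600
3j²(6 2 8; 0 0 0) = Δ·Π!·Σ² = 28/1105  (sign +1)
sum: t=0:+1/14515200 = 1/14515200
3j²(6 2 8; 1 -2 1) = Δ·Π!·Σ² = 9/2210  (sign -1)
combine: 4πI² = 1105·28/1105·9/2210 = 126/1105
take √, sign -1: I = -0.09525750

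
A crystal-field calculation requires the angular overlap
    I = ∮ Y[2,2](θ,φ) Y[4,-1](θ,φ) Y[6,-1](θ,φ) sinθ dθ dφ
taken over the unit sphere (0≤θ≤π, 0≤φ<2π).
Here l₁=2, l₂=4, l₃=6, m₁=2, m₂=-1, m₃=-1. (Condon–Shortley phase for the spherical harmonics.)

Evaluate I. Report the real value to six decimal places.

-0.094091

Rules hold: Σm=0, L=12 even, 2≤6≤6.
N = 5·9·13 = 585
Δ = 0!·4!·8!/13! = 1/6435
Racah Σ t=0..0: t=0:+1/2304 = 1/2304
⇒ 3j(2 4 6; 0 0 0)² = 5/143, sgn +1
Racah Σ t=0..0: t=0:+1/17280 = 1/17280
⇒ 3j(2 4 6; 2 -1 -1)² = 7/1287, sgn -1
4πI² = N·(3j₀)²·(3jₘ)² = 175/1573
I = -1·√(0.111252/4π) = -0.09409136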